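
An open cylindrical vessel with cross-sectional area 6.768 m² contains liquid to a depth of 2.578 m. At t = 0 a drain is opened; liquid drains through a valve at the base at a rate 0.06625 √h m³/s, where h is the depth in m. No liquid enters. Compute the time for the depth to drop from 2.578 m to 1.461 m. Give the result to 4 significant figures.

81.09 s

A dh/dt = −Q_out = −0.06625 √h.
∫ h^(−1/2) dh = −(0.06625/A) ∫ dt, giving 2√h = 2√h₀ − (0.06625/A) t.
t = 2A(√h₀ − √h)/0.06625 = 2·6.768·(√2.578 − √1.461)/0.06625
  = 13.5360 × (1.60562 − 1.20872) / 0.06625 = 81.0928 s.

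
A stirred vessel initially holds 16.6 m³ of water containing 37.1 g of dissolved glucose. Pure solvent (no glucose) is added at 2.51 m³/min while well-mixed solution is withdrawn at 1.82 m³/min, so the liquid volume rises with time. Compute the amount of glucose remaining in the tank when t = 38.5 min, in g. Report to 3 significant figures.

2.98 g

Total volume: dV/dt = Q_in − Q_out = 0.69000 m³/min, so V(t) = 16.6 + 0.69000 t and V(38.5) = 43.165 m³.
No glucose enters, so dm/dt = −Q_out · (m/V).
Separate: dm/m = −Q_out dt/V(t) ⇒ ln(m/m₀) = −(Q_out/(Q_in−Q_out)) ln(V/V₀).
m = m₀ (V₀/V)^(Q_out/(Q_in−Q_out)) = 37.1 × (16.6/43.165)^(2.6377) = 2.9831 g.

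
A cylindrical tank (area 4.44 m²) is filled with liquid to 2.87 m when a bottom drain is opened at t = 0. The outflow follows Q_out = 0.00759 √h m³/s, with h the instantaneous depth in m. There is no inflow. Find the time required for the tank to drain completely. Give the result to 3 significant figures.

1980 s

Accumulation of liquid (constant cross-section A): A dh/dt = −0.00759 √h.
Separate and integrate: 2(√h − √h₀) = −(0.00759/A) t.
Tank is empty when √h = 0: t_empty = 2A√h₀/0.00759.
t_empty = 2·4.44·√2.87/0.00759 = 8.8800·1.6941/0.00759 = 1982.0 s.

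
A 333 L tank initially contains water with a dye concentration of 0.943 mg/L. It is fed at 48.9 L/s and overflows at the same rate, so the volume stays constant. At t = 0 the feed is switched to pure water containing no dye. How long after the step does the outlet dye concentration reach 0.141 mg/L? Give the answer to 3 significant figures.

Species balance: V dC/dt = Q(C_in − C) ⇒ τ = V/Q = 6.8098 s.
C(t) = C_in + (C₀ − C_in) e^(−t/τ). Set C = 0.141 and solve for t:
e^(−t/τ) = (C − C_in)/(C₀ − C_in) = (0.141 − 0)/(0.943 − 0) = 0.14952
t = −τ ln(…) = 6.8098 × 1.9003 = 12.941 s.

12.9 s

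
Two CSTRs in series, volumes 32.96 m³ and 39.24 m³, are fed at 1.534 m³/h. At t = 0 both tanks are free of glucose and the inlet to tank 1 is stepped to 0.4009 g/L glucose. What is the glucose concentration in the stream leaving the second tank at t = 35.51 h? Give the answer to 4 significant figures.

Time constants: τᵢ = Vᵢ/Q for each well-mixed tank.
τ₁ = 32.96/1.534 = 21.4863 h; τ₂ = 39.24/1.534 = 25.5802 h.
Solving the cascade with C₁(0)=C₂(0)=0 gives C₂(t) = C_in[1 − (τ₁ e^(−t/τ₁) − τ₂ e^(−t/τ₂))/(τ₁ − τ₂)].
At t = 35.51: e^(−t/τ₁) = 0.191536, e^(−t/τ₂) = 0.249528.
C₂ = 0.4009·[1 − (21.4863·0.191536 − 25.5802·0.249528)/(-4.09387)] = 0.4009·0.446105 = 0.178844 g/L.

0.1788 g/L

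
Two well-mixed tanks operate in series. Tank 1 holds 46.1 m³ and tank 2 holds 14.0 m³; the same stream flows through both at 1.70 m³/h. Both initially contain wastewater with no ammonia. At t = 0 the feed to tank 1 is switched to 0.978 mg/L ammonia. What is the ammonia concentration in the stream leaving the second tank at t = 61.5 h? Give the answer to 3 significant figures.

Each tank obeys Vᵢ dCᵢ/dt = Q(Cᵢ₋₁ − Cᵢ), so τᵢ = Vᵢ/Q.
τ₁ = 46.1/1.70 = 27.118 h; τ₂ = 14.0/1.70 = 8.2353 h.
Solving the cascade with C₁(0)=C₂(0)=0 gives C₂(t) = C_in[1 − (τ₁ e^(−t/τ₁) − τ₂ e^(−t/τ₂))/(τ₁ − τ₂)].
At t = 61.5: e^(−t/τ₁) = 0.10353, e^(−t/τ₂) = 0.00057115.
C₂ = 0.978·[1 − (27.118·0.10353 − 8.2353·0.00057115)/(18.882)] = 0.978·0.85157 = 0.83283 mg/L.

0.833 mg/L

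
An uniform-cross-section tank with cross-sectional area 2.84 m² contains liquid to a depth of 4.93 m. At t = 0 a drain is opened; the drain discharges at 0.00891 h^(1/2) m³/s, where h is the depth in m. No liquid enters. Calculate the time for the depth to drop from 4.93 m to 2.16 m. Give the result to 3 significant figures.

A dh/dt = −Q_out = −0.00891 √h.
Separate and integrate: 2(√h − √h₀) = −(0.00891/A) t.
t = 2A(√h₀ − √h)/0.00891 = 2·2.84·(√4.93 − √2.16)/0.00891
  = 5.6800 × (2.2204 − 1.4697) / 0.00891 = 478.54 s.

479 s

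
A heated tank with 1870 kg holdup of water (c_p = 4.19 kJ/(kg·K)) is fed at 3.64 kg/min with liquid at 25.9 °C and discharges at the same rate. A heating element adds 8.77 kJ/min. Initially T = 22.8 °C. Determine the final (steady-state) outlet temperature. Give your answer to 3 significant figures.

M c_p dT/dt = ṁ c_p (T_in − T) + Q̇.
At steady state dT/dt = 0 ⇒ T_ss = T_in + Q̇/(ṁ c_p) = 25.9 + 8.77/(3.64·4.19) = 26.475 °C.

26.5 °C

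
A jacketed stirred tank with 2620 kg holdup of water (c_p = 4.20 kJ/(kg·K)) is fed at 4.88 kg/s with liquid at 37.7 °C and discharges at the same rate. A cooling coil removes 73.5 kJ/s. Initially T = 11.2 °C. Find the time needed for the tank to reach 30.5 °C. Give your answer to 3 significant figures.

992 s

Energy balance: M c_p dT/dt = ṁ c_p (T_in − T) − 73.5.
τ = M/ṁ = 536.89 s; T_ss = T_in − Q̇/(ṁ c_p) = 34.114 °C.
T(t) = T_ss + (T₀ − T_ss) e^(−t/τ). Set T = 30.5:
e^(−t/τ) = (30.5 − 34.114)/(11.2 − 34.114) = 0.15772
t = −536.89 · ln(0.15772) = 991.60 s.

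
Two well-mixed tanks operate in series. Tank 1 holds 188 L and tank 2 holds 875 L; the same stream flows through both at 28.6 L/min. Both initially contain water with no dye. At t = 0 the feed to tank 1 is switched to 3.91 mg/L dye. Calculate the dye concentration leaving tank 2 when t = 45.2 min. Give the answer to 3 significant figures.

Species balance on tank i: dCᵢ/dt = (Cᵢ₋₁ − Cᵢ)/τᵢ with τᵢ = Vᵢ/Q.
τ₁ = 188/28.6 = 6.5734 min; τ₂ = 875/28.6 = 30.594 min.
Solving the cascade with C₁(0)=C₂(0)=0 gives C₂(t) = C_in[1 − (τ₁ e^(−t/τ₁) − τ₂ e^(−t/τ₂))/(τ₁ − τ₂)].
At t = 45.2: e^(−t/τ₁) = 0.0010321, e^(−t/τ₂) = 0.22823.
C₂ = 3.91·[1 − (6.5734·0.0010321 − 30.594·0.22823)/(-24.021)] = 3.91·0.70959 = 2.7745 mg/L.

2.77 mg/L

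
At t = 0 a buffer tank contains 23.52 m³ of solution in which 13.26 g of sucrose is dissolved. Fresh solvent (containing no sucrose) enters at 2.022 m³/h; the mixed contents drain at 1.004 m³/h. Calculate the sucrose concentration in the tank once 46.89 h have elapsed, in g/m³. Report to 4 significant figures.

Let m(t) be the amount of sucrose. Volume: V(t) = V₀ + (Q_in − Q_out) t = 23.52 + 1.01800 t; V(46.89) = 71.2540 m³.
Species balance (pure solvent in): dm/dt = −Q_out · m/V(t).
Separate: dm/m = −Q_out dt/V(t) ⇒ ln(m/m₀) = −(Q_out/(Q_in−Q_out)) ln(V/V₀).
m = m₀ (V₀/V)^(Q_out/(Q_in−Q_out)) = 13.26 × (23.52/71.2540)^(0.986248) = 4.44418 g.
C = m/V = 4.44418/71.2540 = 0.0623709 g/m³.

0.06237 g/m³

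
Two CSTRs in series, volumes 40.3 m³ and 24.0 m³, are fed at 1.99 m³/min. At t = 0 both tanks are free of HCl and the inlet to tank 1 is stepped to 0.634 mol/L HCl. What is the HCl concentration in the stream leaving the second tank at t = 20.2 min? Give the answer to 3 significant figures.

0.231 mol/L

Time constants: τᵢ = Vᵢ/Q for each well-mixed tank.
τ₁ = 40.3/1.99 = 20.251 min; τ₂ = 24.0/1.99 = 12.060 min.
Solving the cascade with C₁(0)=C₂(0)=0 gives C₂(t) = C_in[1 − (τ₁ e^(−t/τ₁) − τ₂ e^(−t/τ₂))/(τ₁ − τ₂)].
At t = 20.2: e^(−t/τ₁) = 0.36881, e^(−t/τ₂) = 0.18732.
C₂ = 0.634·[1 − (20.251·0.36881 − 12.060·0.18732)/(8.1910)] = 0.634·0.36397 = 0.23075 mol/L.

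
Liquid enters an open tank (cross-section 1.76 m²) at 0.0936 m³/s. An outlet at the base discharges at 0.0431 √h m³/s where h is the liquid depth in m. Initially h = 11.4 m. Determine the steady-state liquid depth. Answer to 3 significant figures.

Level balance: A dh/dt = 0.0936 − 0.0431 √h. Setting dh/dt = 0:
Q_in = 0.0431 √h_ss ⇒ √h_ss = 0.0936/0.0431 = 2.1717.
h_ss = 2.1717² = 4.7163 m. (Since h₀ = 11.4 m > h_ss, the level will fall toward this value.)

4.72 m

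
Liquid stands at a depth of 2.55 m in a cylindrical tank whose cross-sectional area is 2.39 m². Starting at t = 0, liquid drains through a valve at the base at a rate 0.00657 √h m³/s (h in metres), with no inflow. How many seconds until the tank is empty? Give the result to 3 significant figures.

With no inflow, A dh/dt = −0.00657 √h.
∫ h^(−1/2) dh = −(0.00657/A) ∫ dt, giving 2√h = 2√h₀ − (0.00657/A) t.
Set h = 0: 2√h₀ = (0.00657/A) t_empty ⇒ t_empty = 2A√h₀/0.00657.
t_empty = 2·2.39·√2.55/0.00657 = 4.7800·1.5969/0.00657 = 1161.8 s.

1160 s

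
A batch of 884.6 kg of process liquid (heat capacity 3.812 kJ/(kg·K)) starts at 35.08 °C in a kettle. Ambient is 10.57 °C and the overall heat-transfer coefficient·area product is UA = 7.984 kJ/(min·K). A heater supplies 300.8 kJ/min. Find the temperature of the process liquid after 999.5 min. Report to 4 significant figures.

47.01 °C

M c_p dT/dt = −UA(T − T_amb) + Q̇.
dT/dt = (T_ss − T)/τ with T_ss = T_amb + Q̇/UA = 10.57 + 300.8/7.984 = 48.2454 °C, τ = M c_p/UA = 884.6·3.812/7.984 = 422.357 min.
This is linear first-order; T(t) = T_ss + (T₀ − T_ss) e^(−t/τ).
T(999.5) = 48.2454 + (-13.1654)·0.0938100 = 47.0103 °C.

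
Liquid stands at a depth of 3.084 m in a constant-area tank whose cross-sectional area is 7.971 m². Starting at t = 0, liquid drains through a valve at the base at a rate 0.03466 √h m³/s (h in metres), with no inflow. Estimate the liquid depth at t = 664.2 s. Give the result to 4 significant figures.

0.09739 m

A dh/dt = −Q_out = −0.03466 √h.
This is separable: 2 d(√h)/dt = −0.03466/A, so √h = √h₀ − (0.03466/(2A)) t.
√h = √3.084 − 0.03466·664.2/(2·7.971) = 1.75613 − 1.44406 = 0.312074.
h = 0.312074² = 0.0973903 m.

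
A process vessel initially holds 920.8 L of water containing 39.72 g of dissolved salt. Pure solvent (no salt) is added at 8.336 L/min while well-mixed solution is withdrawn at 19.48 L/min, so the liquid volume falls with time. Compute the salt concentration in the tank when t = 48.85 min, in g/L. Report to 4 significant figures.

0.02209 g/L

Let m(t) be the amount of salt. Volume: V(t) = V₀ + (Q_in − Q_out) t = 920.8 − 11.1440 t; V(48.85) = 376.416 L.
Species balance (pure solvent in): dm/dt = −Q_out · m/V(t).
Separate: dm/m = −Q_out dt/V(t) ⇒ ln(m/m₀) = −(Q_out/(Q_in−Q_out)) ln(V/V₀).
m = m₀ (V₀/V)^(Q_out/(Q_in−Q_out)) = 39.72 × (920.8/376.416)^(-1.74803) = 8.31582 g.
C = m/V = 8.31582/376.416 = 0.0220921 g/L.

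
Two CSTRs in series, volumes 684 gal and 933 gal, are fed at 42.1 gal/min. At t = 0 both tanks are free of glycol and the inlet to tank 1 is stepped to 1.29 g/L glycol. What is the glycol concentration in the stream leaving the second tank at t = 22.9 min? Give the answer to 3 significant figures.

Time constants: τᵢ = Vᵢ/Q for each well-mixed tank.
τ₁ = 684/42.1 = 16.247 min; τ₂ = 933/42.1 = 22.162 min.
Solving the cascade with C₁(0)=C₂(0)=0 gives C₂(t) = C_in[1 − (τ₁ e^(−t/τ₁) − τ₂ e^(−t/τ₂))/(τ₁ − τ₂)].
At t = 22.9: e^(−t/τ₁) = 0.24427, e^(−t/τ₂) = 0.35582.
C₂ = 1.29·[1 − (16.247·0.24427 − 22.162·0.35582)/(-5.9145)] = 1.29·0.33774 = 0.43568 g/L.

0.436 g/L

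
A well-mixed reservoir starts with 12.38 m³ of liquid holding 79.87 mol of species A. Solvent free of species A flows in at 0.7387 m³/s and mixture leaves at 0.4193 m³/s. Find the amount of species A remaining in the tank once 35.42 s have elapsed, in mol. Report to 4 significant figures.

Total volume: dV/dt = Q_in − Q_out = 0.319400 m³/s, so V(t) = 12.38 + 0.319400 t and V(35.42) = 23.6931 m³.
Species balance (pure solvent in): dm/dt = −Q_out · m/V(t).
Separate: dm/m = −Q_out dt/V(t) ⇒ ln(m/m₀) = −(Q_out/(Q_in−Q_out)) ln(V/V₀).
m = m₀ (V₀/V)^(Q_out/(Q_in−Q_out)) = 79.87 × (12.38/23.6931)^(1.31277) = 34.0651 mol.

34.07 mol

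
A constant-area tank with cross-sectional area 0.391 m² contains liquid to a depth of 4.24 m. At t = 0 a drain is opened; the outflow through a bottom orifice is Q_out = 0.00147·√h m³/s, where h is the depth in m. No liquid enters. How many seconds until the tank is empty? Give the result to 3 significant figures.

1100 s

With no inflow, A dh/dt = −0.00147 √h.
Separate and integrate: 2(√h − √h₀) = −(0.00147/A) t.
Set h = 0: 2√h₀ = (0.00147/A) t_empty ⇒ t_empty = 2A√h₀/0.00147.
t_empty = 2·0.391·√4.24/0.00147 = 0.78200·2.0591/0.00147 = 1095.4 s.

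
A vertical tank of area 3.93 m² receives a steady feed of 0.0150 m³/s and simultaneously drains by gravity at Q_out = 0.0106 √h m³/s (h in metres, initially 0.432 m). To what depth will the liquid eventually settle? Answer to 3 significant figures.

Mass balance (ρ constant): A dh/dt = Q_in − 0.0106 √h. At steady state dh/dt = 0:
Q_in = 0.0106 √h_ss ⇒ √h_ss = 0.0150/0.0106 = 1.4151.
h_ss = 1.4151² = 2.0025 m. (Since h₀ = 0.432 m < h_ss, the level will rise toward this value.)

2.00 m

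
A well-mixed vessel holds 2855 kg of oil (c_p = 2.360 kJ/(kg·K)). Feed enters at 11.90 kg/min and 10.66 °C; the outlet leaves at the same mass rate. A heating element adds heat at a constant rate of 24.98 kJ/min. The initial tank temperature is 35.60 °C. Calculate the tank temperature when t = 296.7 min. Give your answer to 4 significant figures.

Unsteady energy balance on the tank contents: M c_p dT/dt = ṁ c_p (T_in − T) + 24.98.
Rearrange: dT/dt = (T_ss − T)/τ with τ = M/ṁ = 239.916 min and T_ss = T_in + Q̇/(ṁ c_p) = 11.5495 °C.
Solution: T(t) = T_ss + (T₀ − T_ss) e^(−t/τ).
T(296.7) = 11.5495 + (24.0505)·e^(−296.7/239.916) = 11.5495 + (24.0505)·0.290346 = 18.5324 °C.

18.53 °C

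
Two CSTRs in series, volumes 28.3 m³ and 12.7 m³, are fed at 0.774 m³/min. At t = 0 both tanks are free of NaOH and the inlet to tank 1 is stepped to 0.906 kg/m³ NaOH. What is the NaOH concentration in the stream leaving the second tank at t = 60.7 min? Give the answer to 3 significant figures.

0.612 kg/m³

Each tank obeys Vᵢ dCᵢ/dt = Q(Cᵢ₋₁ − Cᵢ), so τᵢ = Vᵢ/Q.
τ₁ = 28.3/0.774 = 36.563 min; τ₂ = 12.7/0.774 = 16.408 min.
Solving the cascade with C₁(0)=C₂(0)=0 gives C₂(t) = C_in[1 − (τ₁ e^(−t/τ₁) − τ₂ e^(−t/τ₂))/(τ₁ − τ₂)].
At t = 60.7: e^(−t/τ₁) = 0.19011, e^(−t/τ₂) = 0.024739.
C₂ = 0.906·[1 − (36.563·0.19011 − 16.408·0.024739)/(20.155)] = 0.906·0.67526 = 0.61178 kg/m³.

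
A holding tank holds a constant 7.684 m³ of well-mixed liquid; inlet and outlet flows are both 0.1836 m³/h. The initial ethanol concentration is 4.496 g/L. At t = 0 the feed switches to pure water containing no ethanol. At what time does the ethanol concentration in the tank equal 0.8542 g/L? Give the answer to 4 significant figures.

69.51 h

Mass balance on the solute (V constant): V dC/dt = Q(C_in − C), so τ = V/Q = 41.8519 h.
C(t) = C_in + (C₀ − C_in) e^(−t/τ). Set C = 0.8542 and solve for t:
e^(−t/τ) = (C − C_in)/(C₀ − C_in) = (0.8542 − 0)/(4.496 − 0) = 0.189991
t = −τ ln(…) = 41.8519 × 1.66078 = 69.5066 h.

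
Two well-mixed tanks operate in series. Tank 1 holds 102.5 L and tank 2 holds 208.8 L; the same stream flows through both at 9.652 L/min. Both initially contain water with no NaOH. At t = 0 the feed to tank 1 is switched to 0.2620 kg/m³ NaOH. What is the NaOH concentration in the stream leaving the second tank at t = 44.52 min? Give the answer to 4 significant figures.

0.2001 kg/m³

Time constants: τᵢ = Vᵢ/Q for each well-mixed tank.
τ₁ = 102.5/9.652 = 10.6196 min; τ₂ = 208.8/9.652 = 21.6328 min.
Tank 1: C₁ = C_in(1 − e^(−t/τ₁)). Tank 2 (τ₁ ≠ τ₂): C₂ = C_in[1 − (τ₁ e^(−t/τ₁) − τ₂ e^(−t/τ₂))/(τ₁ − τ₂)].
At t = 44.52: e^(−t/τ₁) = 0.0151120, e^(−t/τ₂) = 0.127711.
C₂ = 0.2620·[1 − (10.6196·0.0151120 − 21.6328·0.127711)/(-11.0133)] = 0.2620·0.763715 = 0.200093 kg/m³.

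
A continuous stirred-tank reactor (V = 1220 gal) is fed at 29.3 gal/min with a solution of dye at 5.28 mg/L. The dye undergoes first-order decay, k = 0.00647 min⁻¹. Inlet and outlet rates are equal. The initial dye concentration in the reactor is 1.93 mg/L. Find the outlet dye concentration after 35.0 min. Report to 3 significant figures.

3.39 mg/L

Accumulation = in − out − consumed: V dC/dt = Q C_in − Q C − k V C.
dC/dt = (Q/V) C_in − (Q/V + k) C; effective rate a = Q/V + k = 0.024016 + 0.00647 = 0.030486 min⁻¹.
C_ss = Q C_in/(Q + kV) = 4.1594 mg/L; C(t) = C_ss + (C₀ − C_ss) e^(−a t).
C(35.0) = 4.1594 + (-2.2294)·e^(−0.030486·35.0) = 4.1594 + (-2.2294)·0.34403 = 3.3924 mg/L.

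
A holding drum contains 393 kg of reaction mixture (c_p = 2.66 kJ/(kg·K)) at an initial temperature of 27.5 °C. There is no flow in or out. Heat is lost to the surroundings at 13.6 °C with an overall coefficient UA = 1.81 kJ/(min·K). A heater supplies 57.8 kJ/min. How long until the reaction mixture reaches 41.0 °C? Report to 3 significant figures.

797 min

Lumped-capacitance energy balance: M c_p dT/dt = UA(T_amb − T) + Q̇.
τ = M c_p/UA = 577.56 min; T_ss = T_amb + Q̇/UA = 13.6 + 57.8/1.81 = 45.534 °C.
T(t) = T_ss + (T₀ − T_ss)e^(−t/τ); set T = 41.0:
t = −τ ln[(T − T_ss)/(T₀ − T_ss)] = −577.56 · ln(0.25140) = 797.44 min.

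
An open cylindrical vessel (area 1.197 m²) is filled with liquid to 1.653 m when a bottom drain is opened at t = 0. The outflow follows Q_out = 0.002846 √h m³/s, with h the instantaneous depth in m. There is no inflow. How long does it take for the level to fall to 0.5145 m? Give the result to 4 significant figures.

478.1 s

With no inflow, A dh/dt = −0.002846 √h.
∫ h^(−1/2) dh = −(0.002846/A) ∫ dt, giving 2√h = 2√h₀ − (0.002846/A) t.
t = 2A(√h₀ − √h)/0.002846 = 2·1.197·(√1.653 − √0.5145)/0.002846
  = 2.39400 × (1.28569 − 0.717287) / 0.002846 = 478.130 s.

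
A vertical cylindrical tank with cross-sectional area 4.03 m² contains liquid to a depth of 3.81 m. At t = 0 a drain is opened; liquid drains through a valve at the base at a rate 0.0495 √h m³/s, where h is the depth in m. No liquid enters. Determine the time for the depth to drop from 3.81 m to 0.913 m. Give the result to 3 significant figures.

162 s

A dh/dt = −Q_out = −0.0495 √h.
Separate and integrate: 2(√h − √h₀) = −(0.0495/A) t.
t = 2A(√h₀ − √h)/0.0495 = 2·4.03·(√3.81 − √0.913)/0.0495
  = 8.0600 × (1.9519 − 0.95551) / 0.0495 = 162.24 s.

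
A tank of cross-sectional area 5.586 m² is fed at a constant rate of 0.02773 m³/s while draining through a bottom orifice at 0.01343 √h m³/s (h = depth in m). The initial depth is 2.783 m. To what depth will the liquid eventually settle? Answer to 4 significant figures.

4.263 m

Level balance: A dh/dt = 0.02773 − 0.01343 √h. Setting dh/dt = 0:
Q_in = 0.01343 √h_ss ⇒ √h_ss = 0.02773/0.01343 = 2.06478.
h_ss = 2.06478² = 4.26332 m. (Since h₀ = 2.783 m < h_ss, the level will rise toward this value.)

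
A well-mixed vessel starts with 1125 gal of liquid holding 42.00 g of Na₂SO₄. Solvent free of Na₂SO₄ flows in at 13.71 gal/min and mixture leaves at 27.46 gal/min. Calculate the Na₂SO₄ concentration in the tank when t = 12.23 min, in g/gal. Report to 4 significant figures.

Total volume: dV/dt = Q_in − Q_out = -13.7500 gal/min, so V(t) = 1125 − 13.7500 t and V(12.23) = 956.837 gal.
Solute balance: dm/dt = 0 − Q_out C = −Q_out m/V(t).
dm/m = −Q_out dt/(V₀ − 13.7500 t); integrating gives ln(m/m₀) = −(Q_out/(Q_in−Q_out)) ln(V/V₀).
m = m₀ (V₀/V)^(Q_out/(Q_in−Q_out)) = 42.00 × (1125/956.837)^(-1.99709) = 30.3966 g.
C = m/V = 30.3966/956.837 = 0.0317678 g/gal.

0.03177 g/gal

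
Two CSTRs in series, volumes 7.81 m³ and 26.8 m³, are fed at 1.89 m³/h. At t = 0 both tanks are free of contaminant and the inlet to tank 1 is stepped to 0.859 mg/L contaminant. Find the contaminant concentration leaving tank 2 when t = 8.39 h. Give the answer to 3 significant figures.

Species balance on tank i: dCᵢ/dt = (Cᵢ₋₁ − Cᵢ)/τᵢ with τᵢ = Vᵢ/Q.
τ₁ = 7.81/1.89 = 4.1323 h; τ₂ = 26.8/1.89 = 14.180 h.
Tank 1: C₁ = C_in(1 − e^(−t/τ₁)). Tank 2 (τ₁ ≠ τ₂): C₂ = C_in[1 − (τ₁ e^(−t/τ₁) − τ₂ e^(−t/τ₂))/(τ₁ − τ₂)].
At t = 8.39: e^(−t/τ₁) = 0.13129, e^(−t/τ₂) = 0.55340.
C₂ = 0.859·[1 − (4.1323·0.13129 − 14.180·0.55340)/(-10.048)] = 0.859·0.27301 = 0.23451 mg/L.

0.235 mg/L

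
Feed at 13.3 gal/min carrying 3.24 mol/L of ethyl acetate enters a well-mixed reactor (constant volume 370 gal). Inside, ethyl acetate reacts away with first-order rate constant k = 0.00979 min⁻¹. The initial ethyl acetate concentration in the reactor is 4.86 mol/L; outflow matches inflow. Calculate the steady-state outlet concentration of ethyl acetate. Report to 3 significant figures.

Accumulation = in − out − consumed: V dC/dt = Q C_in − Q C − k V C.
Steady state (dC/dt = 0): C_ss = Q C_in/(Q + kV) = C_in/(1 + kV/Q).
C_ss = 13.3·3.24/(13.3 + 0.00979·370) = 43.092/16.922 = 2.5465 mol/L.

2.55 mol/L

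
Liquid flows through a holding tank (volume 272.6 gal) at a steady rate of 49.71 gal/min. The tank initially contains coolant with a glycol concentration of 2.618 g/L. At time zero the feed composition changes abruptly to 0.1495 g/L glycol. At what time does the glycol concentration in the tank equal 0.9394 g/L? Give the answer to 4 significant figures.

Species balance: V dC/dt = Q(C_in − C) ⇒ τ = V/Q = 5.48381 min.
C(t) = C_in + (C₀ − C_in) e^(−t/τ). Set C = 0.9394 and solve for t:
e^(−t/τ) = (C − C_in)/(C₀ − C_in) = (0.9394 − 0.1495)/(2.618 − 0.1495) = 0.319992
t = −τ ln(…) = 5.48381 × 1.13946 = 6.24858 min.

6.249 min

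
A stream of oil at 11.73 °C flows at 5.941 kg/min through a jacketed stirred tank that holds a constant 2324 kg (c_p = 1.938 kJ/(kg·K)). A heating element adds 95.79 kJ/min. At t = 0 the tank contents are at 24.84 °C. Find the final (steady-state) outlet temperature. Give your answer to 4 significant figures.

20.05 °C

M c_p dT/dt = ṁ c_p (T_in − T) + Q̇.
At steady state dT/dt = 0 ⇒ T_ss = T_in + Q̇/(ṁ c_p) = 11.73 + 95.79/(5.941·1.938) = 20.0497 °C.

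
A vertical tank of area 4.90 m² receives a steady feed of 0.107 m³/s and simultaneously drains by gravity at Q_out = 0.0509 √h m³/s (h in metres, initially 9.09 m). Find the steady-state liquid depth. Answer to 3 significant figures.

A dh/dt = Q_in − 0.0509 √h. Steady state requires inflow = outflow:
Q_in = 0.0509 √h_ss ⇒ √h_ss = 0.107/0.0509 = 2.1022.
h_ss = 2.1022² = 4.4191 m. (Since h₀ = 9.09 m > h_ss, the level will fall toward this value.)

4.42 m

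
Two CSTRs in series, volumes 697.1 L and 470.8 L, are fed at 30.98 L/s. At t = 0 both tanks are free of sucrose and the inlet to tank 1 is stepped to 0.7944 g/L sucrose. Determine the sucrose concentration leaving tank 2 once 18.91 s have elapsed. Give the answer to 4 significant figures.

0.2146 g/L

Species balance on tank i: dCᵢ/dt = (Cᵢ₋₁ − Cᵢ)/τᵢ with τᵢ = Vᵢ/Q.
τ₁ = 697.1/30.98 = 22.5016 s; τ₂ = 470.8/30.98 = 15.1969 s.
Tank 1: C₁ = C_in(1 − e^(−t/τ₁)). Tank 2 (τ₁ ≠ τ₂): C₂ = C_in[1 − (τ₁ e^(−t/τ₁) − τ₂ e^(−t/τ₂))/(τ₁ − τ₂)].
At t = 18.91: e^(−t/τ₁) = 0.431545, e^(−t/τ₂) = 0.288133.
C₂ = 0.7944·[1 − (22.5016·0.431545 − 15.1969·0.288133)/(7.30471)] = 0.7944·0.270098 = 0.214566 g/L.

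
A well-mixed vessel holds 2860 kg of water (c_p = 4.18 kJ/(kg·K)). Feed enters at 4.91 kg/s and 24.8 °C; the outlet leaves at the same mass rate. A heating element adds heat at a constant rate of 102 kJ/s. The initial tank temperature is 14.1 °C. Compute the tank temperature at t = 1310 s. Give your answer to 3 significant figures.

M c_p dT/dt = ṁ c_p (T_in − T) + Q̇.
Rearrange: dT/dt = (T_ss − T)/τ with τ = M/ṁ = 582.48 s and T_ss = T_in + Q̇/(ṁ c_p) = 29.770 °C.
T approaches T_ss exponentially: T(t) = T_ss + (T₀ − T_ss) e^(−t/τ).
T(1310) = 29.770 + (-15.670)·e^(−1310/582.48) = 29.770 + (-15.670)·0.10551 = 28.117 °C.

28.1 °C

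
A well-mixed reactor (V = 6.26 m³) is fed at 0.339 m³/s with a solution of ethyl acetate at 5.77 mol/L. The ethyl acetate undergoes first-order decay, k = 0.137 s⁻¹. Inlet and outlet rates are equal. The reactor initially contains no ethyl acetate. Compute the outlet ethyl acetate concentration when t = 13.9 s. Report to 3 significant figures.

V dC/dt = Q(C_in − C) − k V C.
This is linear with rate a = Q/V + k = 0.19115 s⁻¹.
C_ss = Q C_in/(Q + kV) = 1.6346 mol/L; C(t) = C_ss + (C₀ − C_ss) e^(−a t).
C(13.9) = 1.6346 + (-1.6346)·e^(−0.19115·13.9) = 1.6346 + (-1.6346)·0.070156 = 1.5199 mol/L.

1.52 mol/L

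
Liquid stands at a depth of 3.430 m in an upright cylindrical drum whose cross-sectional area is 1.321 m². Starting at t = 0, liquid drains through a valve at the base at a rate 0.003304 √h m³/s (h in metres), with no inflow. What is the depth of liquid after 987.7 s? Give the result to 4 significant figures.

A dh/dt = −Q_out = −0.003304 √h.
This is separable: 2 d(√h)/dt = −0.003304/A, so √h = √h₀ − (0.003304/(2A)) t.
√h = √3.430 − 0.003304·987.7/(2·1.321) = 1.85203 − 1.23519 = 0.616840.
h = 0.616840² = 0.380492 m.

0.3805 m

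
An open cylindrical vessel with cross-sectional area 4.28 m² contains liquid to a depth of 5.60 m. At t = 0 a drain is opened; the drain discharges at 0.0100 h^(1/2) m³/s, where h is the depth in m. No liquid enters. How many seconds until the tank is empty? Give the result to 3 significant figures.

2030 s

Volume balance on the tank: A dh/dt = −0.0100 √h.
∫ h^(−1/2) dh = −(0.0100/A) ∫ dt, giving 2√h = 2√h₀ − (0.0100/A) t.
Tank is empty when √h = 0: t_empty = 2A√h₀/0.0100.
t_empty = 2·4.28·√5.60/0.0100 = 8.5600·2.3664/0.0100 = 2025.7 s.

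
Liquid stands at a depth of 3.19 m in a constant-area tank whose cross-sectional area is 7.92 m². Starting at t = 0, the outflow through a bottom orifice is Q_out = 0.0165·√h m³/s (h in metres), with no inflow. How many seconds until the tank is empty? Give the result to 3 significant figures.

1710 s

With no inflow, A dh/dt = −0.0165 √h.
Separate and integrate: 2(√h − √h₀) = −(0.0165/A) t.
Set h = 0: 2√h₀ = (0.0165/A) t_empty ⇒ t_empty = 2A√h₀/0.0165.
t_empty = 2·7.92·√3.19/0.0165 = 15.840·1.7861/0.0165 = 1714.6 s.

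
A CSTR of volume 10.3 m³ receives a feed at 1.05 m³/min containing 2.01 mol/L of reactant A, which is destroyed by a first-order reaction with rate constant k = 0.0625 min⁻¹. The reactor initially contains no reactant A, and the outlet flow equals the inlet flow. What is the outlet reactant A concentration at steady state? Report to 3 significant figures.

1.25 mol/L

Accumulation = in − out − consumed: V dC/dt = Q C_in − Q C − k V C.
At steady state: 0 = Q C_in − (Q + kV) C_ss, so C_ss = Q C_in/(Q + kV).
C_ss = 1.05·2.01/(1.05 + 0.0625·10.3) = 2.1105/1.6938 = 1.2461 mol/L.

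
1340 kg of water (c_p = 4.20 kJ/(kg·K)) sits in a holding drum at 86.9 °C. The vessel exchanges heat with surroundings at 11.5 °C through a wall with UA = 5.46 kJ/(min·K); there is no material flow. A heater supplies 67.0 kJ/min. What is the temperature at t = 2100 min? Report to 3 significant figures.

32.0 °C

M c_p dT/dt = −UA(T − T_amb) + Q̇.
dT/dt = (T_ss − T)/τ with T_ss = T_amb + Q̇/UA = 11.5 + 67.0/5.46 = 23.771 °C, τ = M c_p/UA = 1340·4.20/5.46 = 1030.8 min.
This is linear first-order; T(t) = T_ss + (T₀ − T_ss) e^(−t/τ).
T(2100) = 23.771 + (63.129)·0.13038 = 32.002 °C.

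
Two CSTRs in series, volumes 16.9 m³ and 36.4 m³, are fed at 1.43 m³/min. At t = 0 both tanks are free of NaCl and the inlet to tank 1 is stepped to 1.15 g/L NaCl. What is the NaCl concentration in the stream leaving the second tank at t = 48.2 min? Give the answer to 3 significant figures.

Species balance on tank i: dCᵢ/dt = (Cᵢ₋₁ − Cᵢ)/τᵢ with τᵢ = Vᵢ/Q.
τ₁ = 16.9/1.43 = 11.818 min; τ₂ = 36.4/1.43 = 25.455 min.
Solving the cascade with C₁(0)=C₂(0)=0 gives C₂(t) = C_in[1 − (τ₁ e^(−t/τ₁) − τ₂ e^(−t/τ₂))/(τ₁ − τ₂)].
At t = 48.2: e^(−t/τ₁) = 0.016933, e^(−t/τ₂) = 0.15053.
C₂ = 1.15·[1 − (11.818·0.016933 − 25.455·0.15053)/(-13.636)] = 1.15·0.73368 = 0.84373 g/L.

0.844 g/L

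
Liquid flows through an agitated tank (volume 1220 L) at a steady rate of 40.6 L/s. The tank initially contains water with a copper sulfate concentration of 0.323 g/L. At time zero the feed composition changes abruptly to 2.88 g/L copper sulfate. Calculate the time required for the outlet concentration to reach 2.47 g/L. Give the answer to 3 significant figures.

Species balance: V dC/dt = Q(C_in − C) ⇒ τ = V/Q = 30.049 s.
C(t) = C_in + (C₀ − C_in) e^(−t/τ). Set C = 2.47 and solve for t:
e^(−t/τ) = (C − C_in)/(C₀ − C_in) = (2.47 − 2.88)/(0.323 − 2.88) = 0.16034
t = −τ ln(…) = 30.049 × 1.8304 = 55.003 s.

55.0 s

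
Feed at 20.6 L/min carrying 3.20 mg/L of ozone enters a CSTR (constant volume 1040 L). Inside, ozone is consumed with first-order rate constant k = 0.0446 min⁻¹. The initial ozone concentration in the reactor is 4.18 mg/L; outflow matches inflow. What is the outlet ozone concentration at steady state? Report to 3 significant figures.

Species balance: V dC/dt = Q C_in − Q C − k V C.
At steady state: 0 = Q C_in − (Q + kV) C_ss, so C_ss = Q C_in/(Q + kV).
C_ss = 20.6·3.20/(20.6 + 0.0446·1040) = 65.920/66.984 = 0.98412 mg/L.

0.984 mg/L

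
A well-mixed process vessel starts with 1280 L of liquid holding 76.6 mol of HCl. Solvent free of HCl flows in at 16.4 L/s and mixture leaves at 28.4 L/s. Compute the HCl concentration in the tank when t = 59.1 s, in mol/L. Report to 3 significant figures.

0.0198 mol/L

Total volume: dV/dt = Q_in − Q_out = -12.000 L/s, so V(t) = 1280 − 12.000 t and V(59.1) = 570.80 L.
Solute balance: dm/dt = 0 − Q_out C = −Q_out m/V(t).
Separate: dm/m = −Q_out dt/V(t) ⇒ ln(m/m₀) = −(Q_out/(Q_in−Q_out)) ln(V/V₀).
m = m₀ (V₀/V)^(Q_out/(Q_in−Q_out)) = 76.6 × (1280/570.80)^(-2.3667) = 11.329 mol.
C = m/V = 11.329/570.80 = 0.019847 mol/L.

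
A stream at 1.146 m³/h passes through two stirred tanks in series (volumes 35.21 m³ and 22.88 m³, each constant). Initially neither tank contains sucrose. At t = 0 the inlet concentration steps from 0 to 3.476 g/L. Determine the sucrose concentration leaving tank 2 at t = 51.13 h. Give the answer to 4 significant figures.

Species balance on tank i: dCᵢ/dt = (Cᵢ₋₁ − Cᵢ)/τᵢ with τᵢ = Vᵢ/Q.
τ₁ = 35.21/1.146 = 30.7243 h; τ₂ = 22.88/1.146 = 19.9651 h.
Solving the cascade with C₁(0)=C₂(0)=0 gives C₂(t) = C_in[1 − (τ₁ e^(−t/τ₁) − τ₂ e^(−t/τ₂))/(τ₁ − τ₂)].
At t = 51.13: e^(−t/τ₁) = 0.189350, e^(−t/τ₂) = 0.0772298.
C₂ = 3.476·[1 − (30.7243·0.189350 − 19.9651·0.0772298)/(10.7592)] = 3.476·0.602595 = 2.09462 g/L.

2.095 g/L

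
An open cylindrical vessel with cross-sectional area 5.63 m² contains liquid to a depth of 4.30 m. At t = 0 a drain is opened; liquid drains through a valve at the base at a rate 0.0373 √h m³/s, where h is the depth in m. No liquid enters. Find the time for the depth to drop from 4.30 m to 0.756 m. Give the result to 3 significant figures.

364 s

Volume balance on the tank: A dh/dt = −0.0373 √h.
∫ h^(−1/2) dh = −(0.0373/A) ∫ dt, giving 2√h = 2√h₀ − (0.0373/A) t.
t = 2A(√h₀ − √h)/0.0373 = 2·5.63·(√4.30 − √0.756)/0.0373
  = 11.260 × (2.0736 − 0.86948) / 0.0373 = 363.51 s.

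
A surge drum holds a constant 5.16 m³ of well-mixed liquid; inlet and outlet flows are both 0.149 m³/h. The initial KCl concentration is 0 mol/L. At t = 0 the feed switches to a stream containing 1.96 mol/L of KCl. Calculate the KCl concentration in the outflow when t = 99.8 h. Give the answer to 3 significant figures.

1.85 mol/L

Species balance on the tank: V dC/dt = Q(C_in − C).
Rewrite as dC/dt + C/τ = C_in/τ, τ = V/Q = 34.631 h.
Integrating: C(t) = C_in + (C₀ − C_in) e^(−t/τ).
C(99.8) = 1.96 + (0 − 1.96)·e^(−99.8/34.631) = 1.96 + (-1.9600)·0.056033 = 1.8502 mol/L.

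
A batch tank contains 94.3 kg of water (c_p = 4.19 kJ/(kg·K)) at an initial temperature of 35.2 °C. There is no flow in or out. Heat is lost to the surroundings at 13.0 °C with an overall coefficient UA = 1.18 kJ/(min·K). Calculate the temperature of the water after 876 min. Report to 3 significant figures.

M c_p dT/dt = −UA(T − T_amb).
dT/dt = (T_ss − T)/τ with T_ss = T_amb = 13.000 °C, τ = M c_p/UA = 94.3·4.19/1.18 = 334.84 min.
Solution: T(t) = T_ss + (T₀ − T_ss) e^(−t/τ).
T(876) = 13.000 + (22.200)·0.073085 = 14.622 °C.

14.6 °C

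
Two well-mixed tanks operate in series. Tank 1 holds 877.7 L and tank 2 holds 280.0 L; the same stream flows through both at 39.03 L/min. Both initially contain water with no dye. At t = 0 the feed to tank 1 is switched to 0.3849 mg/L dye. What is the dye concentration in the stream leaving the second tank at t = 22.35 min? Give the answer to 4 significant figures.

0.1837 mg/L

Species balance on tank i: dCᵢ/dt = (Cᵢ₋₁ − Cᵢ)/τᵢ with τᵢ = Vᵢ/Q.
τ₁ = 877.7/39.03 = 22.4878 min; τ₂ = 280.0/39.03 = 7.17397 min.
Tank 1: C₁ = C_in(1 − e^(−t/τ₁)). Tank 2 (τ₁ ≠ τ₂): C₂ = C_in[1 − (τ₁ e^(−t/τ₁) − τ₂ e^(−t/τ₂))/(τ₁ − τ₂)].
At t = 22.35: e^(−t/τ₁) = 0.370141, e^(−t/τ₂) = 0.0443594.
C₂ = 0.3849·[1 − (22.4878·0.370141 − 7.17397·0.0443594)/(15.3139)] = 0.3849·0.477242 = 0.183691 mg/L.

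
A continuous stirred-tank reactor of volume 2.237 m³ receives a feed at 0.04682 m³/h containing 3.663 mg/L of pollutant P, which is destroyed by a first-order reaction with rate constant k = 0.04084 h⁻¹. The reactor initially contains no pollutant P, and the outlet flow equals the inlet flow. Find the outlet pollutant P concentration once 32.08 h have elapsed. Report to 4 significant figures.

1.070 mg/L

Species balance: V dC/dt = Q C_in − Q C − k V C.
dC/dt = (Q/V) C_in − (Q/V + k) C; effective rate a = Q/V + k = 0.0209298 + 0.04084 = 0.0617698 h⁻¹.
C_ss = Q C_in/(Q + kV) = 1.24116 mg/L; C(t) = C_ss + (C₀ − C_ss) e^(−a t).
C(32.08) = 1.24116 + (-1.24116)·e^(−0.0617698·32.08) = 1.24116 + (-1.24116)·0.137852 = 1.07006 mg/L.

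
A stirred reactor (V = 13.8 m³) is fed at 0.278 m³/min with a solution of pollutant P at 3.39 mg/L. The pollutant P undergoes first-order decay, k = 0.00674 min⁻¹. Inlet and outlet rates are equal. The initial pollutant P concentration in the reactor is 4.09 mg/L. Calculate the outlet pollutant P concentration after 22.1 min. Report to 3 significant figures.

Accumulation = in − out − consumed: V dC/dt = Q C_in − Q C − k V C.
This is linear with rate a = Q/V + k = 0.026885 min⁻¹.
C_ss = Q C_in/(Q + kV) = 2.5401 mg/L; C(t) = C_ss + (C₀ − C_ss) e^(−a t).
C(22.1) = 2.5401 + (1.5499)·e^(−0.026885·22.1) = 2.5401 + (1.5499)·0.55203 = 3.3957 mg/L.

3.40 mg/L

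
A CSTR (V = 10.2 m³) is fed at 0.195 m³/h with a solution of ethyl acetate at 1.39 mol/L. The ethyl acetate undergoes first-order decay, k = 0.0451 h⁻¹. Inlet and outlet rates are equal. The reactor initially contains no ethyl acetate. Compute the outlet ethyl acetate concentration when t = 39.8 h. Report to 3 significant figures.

V dC/dt = Q(C_in − C) − k V C.
dC/dt = (Q/V) C_in − (Q/V + k) C; effective rate a = Q/V + k = 0.019118 + 0.0451 = 0.064218 h⁻¹.
C_ss = Q C_in/(Q + kV) = 0.41380 mol/L; C(t) = C_ss + (C₀ − C_ss) e^(−a t).
C(39.8) = 0.41380 + (-0.41380)·e^(−0.064218·39.8) = 0.41380 + (-0.41380)·0.077625 = 0.38168 mol/L.

0.382 mol/L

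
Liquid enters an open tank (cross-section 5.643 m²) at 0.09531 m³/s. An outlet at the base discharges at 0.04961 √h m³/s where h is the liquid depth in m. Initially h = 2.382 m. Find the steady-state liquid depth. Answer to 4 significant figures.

3.691 m

Level balance: A dh/dt = 0.09531 − 0.04961 √h. Setting dh/dt = 0:
Q_in = 0.04961 √h_ss ⇒ √h_ss = 0.09531/0.04961 = 1.92119.
h_ss = 1.92119² = 3.69095 m. (Since h₀ = 2.382 m < h_ss, the level will rise toward this value.)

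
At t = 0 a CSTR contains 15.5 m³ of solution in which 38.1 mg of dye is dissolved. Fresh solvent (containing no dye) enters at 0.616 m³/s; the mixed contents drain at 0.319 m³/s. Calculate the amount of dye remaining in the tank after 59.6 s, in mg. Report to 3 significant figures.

16.8 mg

Let m(t) be the amount of dye. Volume: V(t) = V₀ + (Q_in − Q_out) t = 15.5 + 0.29700 t; V(59.6) = 33.201 m³.
No dye enters, so dm/dt = −Q_out · (m/V).
dm/m = −Q_out dt/(V₀ + 0.29700 t); integrating gives ln(m/m₀) = −(Q_out/(Q_in−Q_out)) ln(V/V₀).
m = m₀ (V₀/V)^(Q_out/(Q_in−Q_out)) = 38.1 × (15.5/33.201)^(1.0741) = 16.811 mg.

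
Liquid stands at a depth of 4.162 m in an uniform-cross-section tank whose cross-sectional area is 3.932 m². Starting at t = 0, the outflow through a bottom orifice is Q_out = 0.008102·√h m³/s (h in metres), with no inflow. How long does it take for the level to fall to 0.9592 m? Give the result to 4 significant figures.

Mass balance (ρ constant): A dh/dt = −0.008102 √h.
Separate and integrate: 2(√h − √h₀) = −(0.008102/A) t.
t = 2A(√h₀ − √h)/0.008102 = 2·3.932·(√4.162 − √0.9592)/0.008102
  = 7.86400 × (2.04010 − 0.979388) / 0.008102 = 1029.55 s.

1030 s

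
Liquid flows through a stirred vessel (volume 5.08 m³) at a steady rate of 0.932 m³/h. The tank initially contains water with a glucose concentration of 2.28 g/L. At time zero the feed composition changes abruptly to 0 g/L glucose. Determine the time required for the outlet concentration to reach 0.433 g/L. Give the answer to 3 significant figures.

Species balance on the tank: V dC/dt = Q(C_in − C), so τ = V/Q = 5.4506 h.
C(t) = C_in + (C₀ − C_in) e^(−t/τ). Set C = 0.433 and solve for t:
e^(−t/τ) = (C − C_in)/(C₀ − C_in) = (0.433 − 0)/(2.28 − 0) = 0.18991
t = −τ ln(…) = 5.4506 × 1.6612 = 9.0546 h.

9.05 h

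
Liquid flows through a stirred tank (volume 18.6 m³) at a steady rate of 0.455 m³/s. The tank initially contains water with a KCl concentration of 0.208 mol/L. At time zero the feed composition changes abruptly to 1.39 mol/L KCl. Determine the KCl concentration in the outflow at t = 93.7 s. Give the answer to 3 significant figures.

1.27 mol/L

Unsteady species balance (constant V, well mixed): V dC/dt = Q(C_in − C).
Rewrite as dC/dt + C/τ = C_in/τ, τ = V/Q = 40.879 s.
C approaches C_in exponentially: C(t) = C_in + (C₀ − C_in) e^(−t/τ).
C(93.7) = 1.39 + (0.208 − 1.39)·e^(−93.7/40.879) = 1.39 + (-1.1820)·0.10105 = 1.2706 mol/L.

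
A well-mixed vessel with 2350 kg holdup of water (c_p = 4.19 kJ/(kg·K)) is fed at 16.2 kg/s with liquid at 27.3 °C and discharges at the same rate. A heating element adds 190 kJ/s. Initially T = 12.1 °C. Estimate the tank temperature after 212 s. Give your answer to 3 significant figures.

Unsteady energy balance on the tank contents: M c_p dT/dt = ṁ c_p (T_in − T) + 190.
Rearrange: dT/dt = (T_ss − T)/τ with τ = M/ṁ = 145.06 s and T_ss = T_in + Q̇/(ṁ c_p) = 30.099 °C.
Integrating: T(t) = T_ss + (T₀ − T_ss) e^(−t/τ).
T(212) = 30.099 + (-17.999)·e^(−212/145.06) = 30.099 + (-17.999)·0.23190 = 25.925 °C.

25.9 °C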